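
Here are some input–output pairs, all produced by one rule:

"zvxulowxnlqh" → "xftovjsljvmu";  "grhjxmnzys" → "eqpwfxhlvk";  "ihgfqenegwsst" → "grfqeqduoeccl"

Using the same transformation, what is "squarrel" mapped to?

qjocspyp

In each case the input is transformed by: take characters alternately from the front and the back (1st, last, 2nd, 2nd-last, ...), then shift every letter 2 places backward in the alphabet (wrapping around).
For "squarrel", step one produces "slqeurar"; step two turns that into "qjocspyp".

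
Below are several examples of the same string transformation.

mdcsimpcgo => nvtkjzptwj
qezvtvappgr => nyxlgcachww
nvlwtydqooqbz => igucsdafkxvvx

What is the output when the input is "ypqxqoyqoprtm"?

Rule — move the last 2 characters to the front (rotate right by 2), then shift every letter 7 places forward in the alphabet (wrapping around).
"ypqxqoyqoprtm" → "atfwxexvfxvwy".

atfwxexvfxvwy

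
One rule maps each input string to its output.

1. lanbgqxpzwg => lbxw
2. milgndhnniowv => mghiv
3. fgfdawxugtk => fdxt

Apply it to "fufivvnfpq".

What's happening: keep one character in every 3, starting at position 1 (positions 1st, 4th, 7th, ...).
For "fufivvnfpq" the result is "finq".

finq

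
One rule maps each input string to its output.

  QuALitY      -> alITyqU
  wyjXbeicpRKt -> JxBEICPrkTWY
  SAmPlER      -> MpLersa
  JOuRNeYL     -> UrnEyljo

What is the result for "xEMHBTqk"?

The rule is to flip the case of every letter, then move the first 2 characters to the end (rotate left by 2).
On "xEMHBTqk": the first step gives "XemhbtQK", and the second then gives "mhbtQKXe".

mhbtQKXe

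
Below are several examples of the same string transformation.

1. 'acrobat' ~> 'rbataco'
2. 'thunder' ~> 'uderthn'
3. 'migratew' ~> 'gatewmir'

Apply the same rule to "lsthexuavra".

texuavralsh

Each output is the input with this applied: move the first 3 characters to the end (rotate left by 3), then swap the first and last characters.
For "lsthexuavra", step one produces "hexuavralst"; step two turns that into "texuavralsh".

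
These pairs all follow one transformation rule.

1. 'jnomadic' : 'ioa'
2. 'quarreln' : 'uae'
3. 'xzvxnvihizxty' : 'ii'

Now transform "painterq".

aie

Each output is the input with this applied: take characters alternately from the front and the back (1st, last, 2nd, 2nd-last, ...), then keep only the vowels.
"painterq" → "aie".
(Check on "quarreln": → "qnulaerr" → "uae" ✓)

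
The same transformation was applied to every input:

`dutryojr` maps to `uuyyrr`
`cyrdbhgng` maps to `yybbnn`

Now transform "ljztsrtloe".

Looking at the pairs, the operation is to keep one character in every 3, starting at position 2 (positions 2nd, 5th, 8th, ...), then double every character.
Applying both steps to "ljztsrtloe": "jsl", then "jjssll".
(Check on "cyrdbhgng": → "ybn" → "yybbnn" ✓)

jjssll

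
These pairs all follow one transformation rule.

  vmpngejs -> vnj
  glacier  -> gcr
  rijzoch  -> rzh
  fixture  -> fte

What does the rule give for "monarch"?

What's happening: keep one character in every 3, starting at position 1 (positions 1st, 4th, 7th, ...).
"monarch" → "mah".

mah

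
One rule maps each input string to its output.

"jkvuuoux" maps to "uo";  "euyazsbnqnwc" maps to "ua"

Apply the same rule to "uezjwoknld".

eo

Rule — keep every other character starting from the second (positions 2nd, 4th, 6th, ...), then keep only the vowels.
On "uezjwoknld": the first step gives "ejond", and the second then gives "eo".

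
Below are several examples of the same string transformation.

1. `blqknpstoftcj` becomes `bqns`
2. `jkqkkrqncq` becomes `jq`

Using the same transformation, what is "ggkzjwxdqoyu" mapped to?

gkj

The pattern: keep every other character starting from the first (positions 1st, 3rd, 5th, ...), then delete the last 3 characters.
Starting from "ggkzjwxdqoyu": after the first operation, "gkjxqy"; after the second, "gkj".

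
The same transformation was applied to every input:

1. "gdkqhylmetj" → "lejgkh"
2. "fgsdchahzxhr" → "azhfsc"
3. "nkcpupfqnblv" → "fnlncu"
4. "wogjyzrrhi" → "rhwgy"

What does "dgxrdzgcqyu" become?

Each output is the input with this applied: keep every other character starting from the first (positions 1st, 3rd, 5th, ...), then move the first 3 characters to the end (rotate left by 3).
Working it through for "dgxrdzgcqyu": intermediate "dxdgqu", final "gqudxd".

gqudxd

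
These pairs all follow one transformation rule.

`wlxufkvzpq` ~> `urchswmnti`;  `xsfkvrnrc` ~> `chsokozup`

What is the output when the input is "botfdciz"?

Each output is the input with this applied: shift every letter 3 places backward in the alphabet (wrapping around), then move the first 2 characters to the end (rotate left by 2).
"botfdciz" → "ylqcazfw" → "qcazfwyl".
(Check on "xsfkvrnrc": → "upchsokoz" → "chsokozup" ✓)

qcazfwyl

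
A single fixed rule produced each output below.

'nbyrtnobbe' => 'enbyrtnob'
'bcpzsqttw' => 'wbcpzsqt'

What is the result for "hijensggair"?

Looking at the pairs, the operation is to move the last 2 characters to the front (rotate right by 2), then delete the first character.
Applying both steps to "hijensggair": "irhijensgga", then "rhijensgga".

rhijensgga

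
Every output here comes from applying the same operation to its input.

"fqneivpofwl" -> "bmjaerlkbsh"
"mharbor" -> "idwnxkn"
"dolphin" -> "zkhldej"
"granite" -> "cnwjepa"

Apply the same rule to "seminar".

oaiejwn

Rule — shift every letter 4 places backward in the alphabet (wrapping around).
Applying that to "seminar" gives "oaiejwn".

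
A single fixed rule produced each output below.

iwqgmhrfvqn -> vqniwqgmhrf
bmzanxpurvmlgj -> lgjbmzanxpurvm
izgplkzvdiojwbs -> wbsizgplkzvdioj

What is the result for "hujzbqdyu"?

dyuhujzbq

In each case the input is transformed by: move the last 3 characters to the front (rotate right by 3).
For "hujzbqdyu" the result is "dyuhujzbq".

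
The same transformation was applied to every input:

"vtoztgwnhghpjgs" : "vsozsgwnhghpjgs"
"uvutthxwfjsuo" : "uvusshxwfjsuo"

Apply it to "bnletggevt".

Each output is the input with this applied: replace every "t" with "s".
On "bnletggevt" that produces "bnlesggevs".

bnlesggevs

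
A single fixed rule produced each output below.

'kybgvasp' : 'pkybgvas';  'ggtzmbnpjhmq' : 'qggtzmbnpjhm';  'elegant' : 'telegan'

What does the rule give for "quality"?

Each output is the input with this applied: move the last character to the front.
On "quality" that produces "yqualit".

yqualit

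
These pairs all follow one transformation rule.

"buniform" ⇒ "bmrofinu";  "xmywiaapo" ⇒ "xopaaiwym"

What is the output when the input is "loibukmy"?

The transformation: move the first character to the end, then reverse the string.
Applying that to "loibukmy" gives "lymkubio".

lymkubio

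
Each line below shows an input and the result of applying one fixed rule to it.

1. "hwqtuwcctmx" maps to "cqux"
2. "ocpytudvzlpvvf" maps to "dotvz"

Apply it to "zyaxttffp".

fty

The transformation: sort the characters into alphabetical order, then keep one character in every 3, starting at position 2 (positions 2nd, 5th, 8th, ...).
Starting from "zyaxttffp": after the first operation, "affpttxyz"; after the second, "fty".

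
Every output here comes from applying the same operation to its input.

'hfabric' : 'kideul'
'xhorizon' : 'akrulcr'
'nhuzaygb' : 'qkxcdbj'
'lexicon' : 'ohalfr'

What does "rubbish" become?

uxeelv

In each case the input is transformed by: shift every letter 3 places forward in the alphabet (wrapping around), then delete the last character.
For "rubbish", step one produces "uxeelvk"; step two turns that into "uxeelv".
(Check on "hfabric": → "kideulf" → "kideul" ✓)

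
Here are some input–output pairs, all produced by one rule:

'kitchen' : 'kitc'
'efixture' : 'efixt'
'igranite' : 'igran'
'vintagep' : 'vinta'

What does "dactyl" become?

dac

What's happening: delete the last 3 characters.
"dactyl" → "dac".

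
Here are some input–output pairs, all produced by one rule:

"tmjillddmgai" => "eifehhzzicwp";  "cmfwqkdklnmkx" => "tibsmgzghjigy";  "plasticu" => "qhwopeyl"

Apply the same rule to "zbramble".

axnwixhv

What's happening: swap the first and last characters, then shift every letter 4 places backward in the alphabet (wrapping around).
"zbramble" → "ebramblz" → "axnwixhv".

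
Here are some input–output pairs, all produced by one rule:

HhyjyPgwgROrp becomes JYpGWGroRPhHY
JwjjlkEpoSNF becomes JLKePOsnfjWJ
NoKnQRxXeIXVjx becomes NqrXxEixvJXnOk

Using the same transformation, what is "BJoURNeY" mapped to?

Looking at the pairs, the operation is to move the first 3 characters to the end (rotate left by 3), then flip the case of every letter.
Starting from "BJoURNeY": after the first operation, "URNeYBJo"; after the second, "urnEybjO".

urnEybjO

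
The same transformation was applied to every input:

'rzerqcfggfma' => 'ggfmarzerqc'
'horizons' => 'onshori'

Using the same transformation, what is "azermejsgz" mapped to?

jsgzazerm

Looking at the pairs, the operation is to swap the front and back halves of the string, then delete the first character.
For "azermejsgz", step one produces "ejsgzazerm"; step two turns that into "jsgzazerm".
(Check on "horizons": → "zonshori" → "onshori" ✓)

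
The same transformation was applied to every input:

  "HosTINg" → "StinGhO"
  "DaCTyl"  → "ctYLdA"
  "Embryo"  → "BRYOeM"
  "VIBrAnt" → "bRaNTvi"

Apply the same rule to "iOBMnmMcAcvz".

Each output is the input with this applied: flip the case of every letter, then move the first 2 characters to the end (rotate left by 2).
"iOBMnmMcAcvz" → "IobmNMmCaCVZ" → "bmNMmCaCVZIo".

bmNMmCaCVZIo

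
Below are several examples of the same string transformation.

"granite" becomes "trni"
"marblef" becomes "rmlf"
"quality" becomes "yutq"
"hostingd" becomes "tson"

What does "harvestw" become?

wvts

Looking at the pairs, the operation is to sort the characters into reverse alphabetical order, then keep only the first 4 characters.
"harvestw" → "wvtsrhea" → "wvts".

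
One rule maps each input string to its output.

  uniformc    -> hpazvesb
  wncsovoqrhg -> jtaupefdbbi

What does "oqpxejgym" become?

bzdlctkwr

Each output is the input with this applied: take characters alternately from the front and the back (1st, last, 2nd, 2nd-last, ...), then shift every letter 13 places forward in the alphabet (wrapping around) — i.e. ROT13.
Working it through for "oqpxejgym": intermediate "omqypgxje", final "bzdlctkwr".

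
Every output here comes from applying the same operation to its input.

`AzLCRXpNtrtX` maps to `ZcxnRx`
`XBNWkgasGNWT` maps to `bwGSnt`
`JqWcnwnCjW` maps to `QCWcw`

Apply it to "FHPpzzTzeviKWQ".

hPZZVkq

Looking at the pairs, the operation is to keep every other character starting from the second (positions 2nd, 4th, 6th, ...), then flip the case of every letter.
For "FHPpzzTzeviKWQ", step one produces "HpzzvKQ"; step two turns that into "hPZZVkq".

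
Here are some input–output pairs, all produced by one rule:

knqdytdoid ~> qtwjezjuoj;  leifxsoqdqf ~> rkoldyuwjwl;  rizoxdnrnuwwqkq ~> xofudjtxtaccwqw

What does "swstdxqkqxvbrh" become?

ycyzjdwqwdbhxn

The pattern: shift every letter 6 places forward in the alphabet (wrapping around).
Doing the same to "swstdxqkqxvbrh": "ycyzjdwqwdbhxn".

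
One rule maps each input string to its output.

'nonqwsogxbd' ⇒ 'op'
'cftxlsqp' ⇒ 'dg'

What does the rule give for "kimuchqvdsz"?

lj

Looking at the pairs, the operation is to shift every letter 1 place forward in the alphabet (wrapping around), then keep only the first 2 characters.
Starting from "kimuchqvdsz": after the first operation, "ljnvdirweta"; after the second, "lj".
(Check on "nonqwsogxbd": → "oporxtphyce" → "op" ✓)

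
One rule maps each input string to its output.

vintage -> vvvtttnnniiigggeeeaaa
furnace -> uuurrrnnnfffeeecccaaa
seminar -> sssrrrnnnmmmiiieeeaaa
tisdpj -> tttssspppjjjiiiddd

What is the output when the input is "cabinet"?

The rule is to repeat every character 3 times, then sort the characters into reverse alphabetical order.
Working it through for "cabinet": intermediate "cccaaabbbiiinnneeettt", final "tttnnniiieeecccbbbaaa".

tttnnniiieeecccbbbaaa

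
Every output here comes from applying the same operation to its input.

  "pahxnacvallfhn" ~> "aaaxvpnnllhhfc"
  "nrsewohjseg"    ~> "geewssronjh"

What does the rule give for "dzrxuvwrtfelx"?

Each output is the input with this applied: sort the characters into reverse alphabetical order, then move the last 3 characters to the front (rotate right by 3).
Working it through for "dzrxuvwrtfelx": intermediate "zxxwvutrrlfed", final "fedzxxwvutrrl".
(Check on "pahxnacvallfhn": → "xvpnnllhhfcaaa" → "aaaxvpnnllhhfc" ✓)

fedzxxwvutrrl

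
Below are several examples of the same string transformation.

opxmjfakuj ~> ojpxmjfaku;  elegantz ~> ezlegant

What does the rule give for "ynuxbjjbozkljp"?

What's happening: swap the first and last characters, then move the last character to the front.
Working it through for "ynuxbjjbozkljp": intermediate "pnuxbjjbozkljy", final "ypnuxbjjbozklj".

ypnuxbjjbozklj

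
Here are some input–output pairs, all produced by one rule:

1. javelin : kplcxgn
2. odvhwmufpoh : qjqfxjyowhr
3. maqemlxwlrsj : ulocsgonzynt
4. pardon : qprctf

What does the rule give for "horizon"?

qpjqtkb

The rule is to shift every letter 2 places forward in the alphabet (wrapping around), then move the last 2 characters to the front (rotate right by 2).
For "horizon", step one produces "jqtkbqp"; step two turns that into "qpjqtkb".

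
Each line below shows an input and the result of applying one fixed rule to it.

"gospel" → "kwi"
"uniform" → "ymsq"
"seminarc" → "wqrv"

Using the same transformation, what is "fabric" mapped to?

jfm

In each case the input is transformed by: keep every other character starting from the first (positions 1st, 3rd, 5th, ...), then shift every letter 4 places forward in the alphabet (wrapping around).
"fabric" → "fbi" → "jfm".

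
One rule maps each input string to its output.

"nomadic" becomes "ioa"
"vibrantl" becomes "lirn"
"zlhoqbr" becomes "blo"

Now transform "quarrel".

eur

In each case the input is transformed by: keep every other character starting from the second (positions 2nd, 4th, 6th, ...), then move the last character to the front.
Starting from "quarrel": after the first operation, "ure"; after the second, "eur".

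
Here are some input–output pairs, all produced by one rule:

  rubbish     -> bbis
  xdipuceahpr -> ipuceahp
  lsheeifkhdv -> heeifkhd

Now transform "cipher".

Rule — move the first 2 characters to the end (rotate left by 2), then delete the last 3 characters.
For "cipher", step one produces "pherci"; step two turns that into "phe".
(Check on "lsheeifkhdv": → "heeifkhdvls" → "heeifkhd" ✓)

phe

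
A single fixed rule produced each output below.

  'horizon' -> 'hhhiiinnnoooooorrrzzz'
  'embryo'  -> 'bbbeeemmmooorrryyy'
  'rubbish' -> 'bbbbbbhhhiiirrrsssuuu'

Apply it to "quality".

The transformation: repeat every character 3 times, then sort the characters into alphabetical order.
"quality" → "qqquuuaaallliiitttyyy" → "aaaiiilllqqqtttuuuyyy".
(Check on "horizon": → "hhhooorrriiizzzooonnn" → "hhhiiinnnoooooorrrzzz" ✓)

aaaiiilllqqqtttuuuyyy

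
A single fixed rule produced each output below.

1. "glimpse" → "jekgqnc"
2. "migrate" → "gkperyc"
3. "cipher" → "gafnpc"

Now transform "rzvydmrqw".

Looking at the pairs, the operation is to swap each adjacent pair of characters (1↔2, 3↔4, ...), then shift every letter 2 places backward in the alphabet (wrapping around).
On "rzvydmrqw": the first step gives "zryvmdqrw", and the second then gives "xpwtkbopu".

xpwtkbopu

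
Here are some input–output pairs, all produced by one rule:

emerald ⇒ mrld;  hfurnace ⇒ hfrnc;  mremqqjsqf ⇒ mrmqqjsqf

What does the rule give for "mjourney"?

What's happening: remove every vowel.
So "mjourney" becomes "mjrny".

mjrny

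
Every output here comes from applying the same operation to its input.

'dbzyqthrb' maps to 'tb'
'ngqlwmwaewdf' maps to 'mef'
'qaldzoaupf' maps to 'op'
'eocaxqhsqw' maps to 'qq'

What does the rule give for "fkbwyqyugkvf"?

What's happening: keep one character in every 3, starting at position 3 (positions 3rd, 6th, 9th, ...), then delete the first character.
Doing the same to "fkbwyqyugkvf": "qgf".

qgf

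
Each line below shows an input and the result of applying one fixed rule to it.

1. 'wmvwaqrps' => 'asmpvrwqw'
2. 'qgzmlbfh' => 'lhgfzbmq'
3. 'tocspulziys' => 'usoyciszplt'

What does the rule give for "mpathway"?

Each output is the input with this applied: take characters alternately from the front and the back (1st, last, 2nd, 2nd-last, ...), then swap the first and last characters.
For "mpathway", step one produces "mypaawth"; step two turns that into "hypaawtm".

hypaawtm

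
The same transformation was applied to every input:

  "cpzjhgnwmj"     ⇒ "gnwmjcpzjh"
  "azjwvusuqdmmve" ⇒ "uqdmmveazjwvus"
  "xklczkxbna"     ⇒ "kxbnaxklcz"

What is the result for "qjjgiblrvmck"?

The pattern: swap the front and back halves of the string.
For "qjjgiblrvmck" the result is "lrvmckqjjgib".

lrvmckqjjgib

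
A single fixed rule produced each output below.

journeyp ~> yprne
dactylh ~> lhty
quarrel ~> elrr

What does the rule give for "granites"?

Looking at the pairs, the operation is to delete the first 3 characters, then move the last 2 characters to the front (rotate right by 2).
Applying both steps to "granites": "nites", then "esnit".

esnit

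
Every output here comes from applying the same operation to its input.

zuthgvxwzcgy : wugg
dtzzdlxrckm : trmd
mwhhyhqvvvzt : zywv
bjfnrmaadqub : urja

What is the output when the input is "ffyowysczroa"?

Rule — keep one character in every 3, starting at position 2 (positions 2nd, 5th, 8th, ...), then sort the characters into reverse alphabetical order.
On "ffyowysczroa" that produces "wofc".

wofc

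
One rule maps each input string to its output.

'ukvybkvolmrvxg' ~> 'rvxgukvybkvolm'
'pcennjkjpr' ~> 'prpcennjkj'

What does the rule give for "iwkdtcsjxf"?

What's happening: swap the front and back halves of the string, then move the first 3 characters to the end (rotate left by 3).
Starting from "iwkdtcsjxf": after the first operation, "csjxfiwkdt"; after the second, "xfiwkdtcsj".

xfiwkdtcsj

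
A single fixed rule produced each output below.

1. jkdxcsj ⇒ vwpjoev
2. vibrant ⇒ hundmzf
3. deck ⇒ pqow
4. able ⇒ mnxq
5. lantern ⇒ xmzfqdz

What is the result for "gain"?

smuz

What's happening: shift every letter 12 places forward in the alphabet (wrapping around).
So "gain" becomes "smuz".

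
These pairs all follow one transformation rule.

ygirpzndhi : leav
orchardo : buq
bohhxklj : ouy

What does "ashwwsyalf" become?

njls

The transformation: keep one character in every 3, starting at position 1 (positions 1st, 4th, 7th, ...), then shift every letter 13 places forward in the alphabet (wrapping around) — i.e. ROT13.
Working it through for "ashwwsyalf": intermediate "awyf", final "njls".
(Check on "ygirpzndhi": → "yrni" → "leav" ✓)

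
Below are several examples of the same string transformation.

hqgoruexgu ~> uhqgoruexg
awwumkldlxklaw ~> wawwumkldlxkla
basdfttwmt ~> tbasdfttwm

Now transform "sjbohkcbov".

The transformation: move the last character to the front.
For "sjbohkcbov" the result is "vsjbohkcbo".

vsjbohkcbo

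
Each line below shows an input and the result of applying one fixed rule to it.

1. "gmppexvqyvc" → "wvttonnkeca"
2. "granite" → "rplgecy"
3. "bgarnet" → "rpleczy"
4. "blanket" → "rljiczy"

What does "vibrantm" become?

The transformation: sort the characters into reverse alphabetical order, then shift every letter 2 places backward in the alphabet (wrapping around).
Starting from "vibrantm": after the first operation, "vtrnmiba"; after the second, "trplkgzy".

trplkgzy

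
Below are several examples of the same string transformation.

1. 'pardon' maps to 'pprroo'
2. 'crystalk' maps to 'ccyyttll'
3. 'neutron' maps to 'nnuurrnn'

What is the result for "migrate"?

mmggaaee

The rule is to keep every other character starting from the first (positions 1st, 3rd, 5th, ...), then double every character.
On "migrate" that produces "mmggaaee".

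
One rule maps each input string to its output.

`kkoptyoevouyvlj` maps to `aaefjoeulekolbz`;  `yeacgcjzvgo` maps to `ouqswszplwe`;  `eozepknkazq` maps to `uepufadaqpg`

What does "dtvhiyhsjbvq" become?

tjlxyoxizrlg

Looking at the pairs, the operation is to shift every letter 10 places backward in the alphabet (wrapping around).
On "dtvhiyhsjbvq" that produces "tjlxyoxizrlg".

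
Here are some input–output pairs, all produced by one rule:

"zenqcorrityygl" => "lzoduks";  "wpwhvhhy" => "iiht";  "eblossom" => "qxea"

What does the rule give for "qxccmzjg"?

coyv

Each output is the input with this applied: keep every other character starting from the first (positions 1st, 3rd, 5th, ...), then shift every letter 12 places forward in the alphabet (wrapping around).
Starting from "qxccmzjg": after the first operation, "qcmj"; after the second, "coyv".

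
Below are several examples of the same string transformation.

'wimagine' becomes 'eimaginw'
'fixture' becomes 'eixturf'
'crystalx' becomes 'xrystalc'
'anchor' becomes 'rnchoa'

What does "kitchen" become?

nitchek

What's happening: swap the first and last characters.
Applying that to "kitchen" gives "nitchek".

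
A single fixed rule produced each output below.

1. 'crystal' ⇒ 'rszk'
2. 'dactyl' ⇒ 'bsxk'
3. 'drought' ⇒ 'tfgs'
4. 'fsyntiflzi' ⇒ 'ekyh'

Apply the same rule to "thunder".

Looking at the pairs, the operation is to shift every letter 1 place backward in the alphabet (wrapping around), then keep only the last 4 characters.
On "thunder": the first step gives "sgtmcdq", and the second then gives "mcdq".

mcdq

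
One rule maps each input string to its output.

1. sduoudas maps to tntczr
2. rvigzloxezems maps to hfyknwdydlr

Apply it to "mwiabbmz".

Looking at the pairs, the operation is to delete the first 2 characters, then shift every letter 1 place backward in the alphabet (wrapping around).
For "mwiabbmz", step one produces "iabbmz"; step two turns that into "hzaaly".

hzaaly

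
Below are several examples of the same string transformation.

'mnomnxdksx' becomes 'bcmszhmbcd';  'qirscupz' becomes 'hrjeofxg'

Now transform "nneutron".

jigdccct

The rule is to shift every letter 11 places backward in the alphabet (wrapping around), then move the first 3 characters to the end (rotate left by 3).
"nneutron" → "cctjigdc" → "jigdccct".
(Check on "qirscupz": → "fxghrjeo" → "hrjeofxg" ✓)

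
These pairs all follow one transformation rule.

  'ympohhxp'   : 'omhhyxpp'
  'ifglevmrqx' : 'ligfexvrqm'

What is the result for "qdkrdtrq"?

qkddtrrq

Rule — sort the characters into reverse alphabetical order, then swap the front and back halves of the string.
On "qdkrdtrq" that produces "qkddtrrq".
(Check on "ympohhxp": → "yxppomhh" → "omhhyxpp" ✓)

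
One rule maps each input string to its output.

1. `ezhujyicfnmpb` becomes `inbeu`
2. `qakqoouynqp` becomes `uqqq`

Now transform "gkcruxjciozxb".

jobgr

Looking at the pairs, the operation is to keep one character in every 3, starting at position 1 (positions 1st, 4th, 7th, ...), then move the first 2 characters to the end (rotate left by 2).
Applying both steps to "gkcruxjciozxb": "grjob", then "jobgr".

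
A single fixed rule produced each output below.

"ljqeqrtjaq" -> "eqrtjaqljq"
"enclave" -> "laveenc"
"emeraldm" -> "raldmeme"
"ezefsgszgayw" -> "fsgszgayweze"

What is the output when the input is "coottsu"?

ttsucoo

In each case the input is transformed by: move the first 3 characters to the end (rotate left by 3).
"coottsu" → "ttsucoo".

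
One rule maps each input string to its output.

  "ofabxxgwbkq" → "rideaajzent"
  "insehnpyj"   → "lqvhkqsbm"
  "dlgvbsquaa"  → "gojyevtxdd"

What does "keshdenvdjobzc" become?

nhvkghqygmrecf

The rule is to shift every letter 3 places forward in the alphabet (wrapping around).
"keshdenvdjobzc" → "nhvkghqygmrecf".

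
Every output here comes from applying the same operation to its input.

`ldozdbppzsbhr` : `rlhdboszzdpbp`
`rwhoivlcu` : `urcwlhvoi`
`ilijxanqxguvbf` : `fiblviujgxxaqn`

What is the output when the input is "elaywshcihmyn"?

What's happening: reverse the string, then take characters alternately from the front and the back (1st, last, 2nd, 2nd-last, ...).
Applying both steps to "elaywshcihmyn": "nymhichswyale", then "neylmahyiwcsh".

neylmahyiwcsh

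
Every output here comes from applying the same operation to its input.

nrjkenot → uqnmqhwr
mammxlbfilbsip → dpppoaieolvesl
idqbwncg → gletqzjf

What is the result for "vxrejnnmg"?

Each output is the input with this applied: swap each adjacent pair of characters (1↔2, 3↔4, ...), then shift every letter 3 places forward in the alphabet (wrapping around).
On "vxrejnnmg": the first step gives "xvernjmng", and the second then gives "ayhuqmpqj".
(Check on "mammxlbfilbsip": → "ammmlxfblisbpi" → "dpppoaieolvesl" ✓)

ayhuqmpqj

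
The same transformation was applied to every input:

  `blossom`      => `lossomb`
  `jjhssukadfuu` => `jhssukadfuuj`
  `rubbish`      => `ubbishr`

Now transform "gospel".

What's happening: move the first character to the end.
For "gospel" the result is "ospelg".

ospelg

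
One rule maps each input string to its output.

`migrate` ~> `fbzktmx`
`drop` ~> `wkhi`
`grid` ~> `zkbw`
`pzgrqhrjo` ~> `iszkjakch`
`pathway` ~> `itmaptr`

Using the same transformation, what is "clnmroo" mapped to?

Each output is the input with this applied: shift every letter 7 places backward in the alphabet (wrapping around).
So "clnmroo" becomes "vegfkhh".

vegfkhh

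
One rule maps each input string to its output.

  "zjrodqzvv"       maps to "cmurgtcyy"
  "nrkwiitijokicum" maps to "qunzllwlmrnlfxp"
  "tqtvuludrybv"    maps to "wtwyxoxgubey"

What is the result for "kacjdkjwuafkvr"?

ndfmgnmzxdinyu

The transformation: shift every letter 3 places forward in the alphabet (wrapping around).
On "kacjdkjwuafkvr" that produces "ndfmgnmzxdinyu".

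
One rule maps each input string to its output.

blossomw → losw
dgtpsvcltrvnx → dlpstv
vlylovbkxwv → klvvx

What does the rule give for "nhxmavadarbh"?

The transformation: sort the characters into alphabetical order, then keep every other character starting from the second (positions 2nd, 4th, 6th, ...).
Applying that to "nhxmavadarbh" gives "abhmrx".

abhmrx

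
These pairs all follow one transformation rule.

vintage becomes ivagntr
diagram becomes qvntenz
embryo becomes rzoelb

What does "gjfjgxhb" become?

twswtkuo

In each case the input is transformed by: shift every letter 13 places forward in the alphabet (wrapping around) — i.e. ROT13.
Doing the same to "gjfjgxhb": "twswtkuo".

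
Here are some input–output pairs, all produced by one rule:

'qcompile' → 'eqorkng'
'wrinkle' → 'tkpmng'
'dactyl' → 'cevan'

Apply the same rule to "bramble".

tcodng

The transformation: shift every letter 2 places forward in the alphabet (wrapping around), then delete the first character.
So "bramble" becomes "tcodng".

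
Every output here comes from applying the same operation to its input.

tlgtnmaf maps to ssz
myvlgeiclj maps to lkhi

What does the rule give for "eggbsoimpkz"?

dahj

The rule is to shift every letter 1 place backward in the alphabet (wrapping around), then keep one character in every 3, starting at position 1 (positions 1st, 4th, 7th, ...).
Working it through for "eggbsoimpkz": intermediate "dffarnhlojy", final "dahj".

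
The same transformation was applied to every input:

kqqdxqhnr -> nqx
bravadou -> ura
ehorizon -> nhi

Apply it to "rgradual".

lgd

Each output is the input with this applied: keep one character in every 3, starting at position 2 (positions 2nd, 5th, 8th, ...), then move the last character to the front.
Doing the same to "rgradual": "lgd".
(Check on "kqqdxqhnr": → "qxn" → "nqx" ✓)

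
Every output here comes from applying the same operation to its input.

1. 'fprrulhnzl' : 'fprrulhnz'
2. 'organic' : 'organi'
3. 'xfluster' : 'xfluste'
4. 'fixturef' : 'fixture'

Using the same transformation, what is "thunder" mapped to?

thunde

Each output is the input with this applied: delete the last character.
"thunder" → "thunde".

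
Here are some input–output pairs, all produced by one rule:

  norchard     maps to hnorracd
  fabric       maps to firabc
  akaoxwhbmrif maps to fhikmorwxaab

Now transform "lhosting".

The pattern: sort the characters into alphabetical order, then move the first 3 characters to the end (rotate left by 3).
On "lhosting": the first step gives "ghilnost", and the second then gives "lnostghi".
(Check on "norchard": → "acdhnorr" → "hnorracd" ✓)

lnostghi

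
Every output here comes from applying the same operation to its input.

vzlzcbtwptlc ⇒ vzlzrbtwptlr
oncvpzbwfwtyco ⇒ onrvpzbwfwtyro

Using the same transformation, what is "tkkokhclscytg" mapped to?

Rule — replace every "c" with "r".
Doing the same to "tkkokhclscytg": "tkkokhrlsrytg".

tkkokhrlsrytg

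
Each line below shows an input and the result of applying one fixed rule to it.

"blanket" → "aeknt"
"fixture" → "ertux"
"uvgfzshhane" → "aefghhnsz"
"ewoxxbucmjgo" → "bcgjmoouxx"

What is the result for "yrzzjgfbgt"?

bfggjtzz

The rule is to delete the first 2 characters, then sort the characters into alphabetical order.
Starting from "yrzzjgfbgt": after the first operation, "zzjgfbgt"; after the second, "bfggjtzz".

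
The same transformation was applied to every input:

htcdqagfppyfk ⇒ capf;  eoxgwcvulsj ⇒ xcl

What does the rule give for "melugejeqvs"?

leq

Rule — keep one character in every 3, starting at position 3 (positions 3rd, 6th, 9th, ...).
Doing the same to "melugejeqvs": "leq".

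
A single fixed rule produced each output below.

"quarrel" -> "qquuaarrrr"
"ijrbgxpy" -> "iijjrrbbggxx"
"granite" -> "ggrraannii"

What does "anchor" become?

aanncchh

The rule is to delete the last 2 characters, then double every character.
Working it through for "anchor": intermediate "anch", final "aanncchh".
(Check on "quarrel": → "quarr" → "qquuaarrrr" ✓)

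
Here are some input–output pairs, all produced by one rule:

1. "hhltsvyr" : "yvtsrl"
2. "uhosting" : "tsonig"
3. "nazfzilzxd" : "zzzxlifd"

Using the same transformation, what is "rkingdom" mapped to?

onmigd

Looking at the pairs, the operation is to delete the first 2 characters, then sort the characters into reverse alphabetical order.
"rkingdom" → "ingdom" → "onmigd".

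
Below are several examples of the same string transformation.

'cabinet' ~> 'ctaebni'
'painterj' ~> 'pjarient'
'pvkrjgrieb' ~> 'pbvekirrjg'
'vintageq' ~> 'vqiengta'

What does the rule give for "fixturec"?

fciexrtu

Looking at the pairs, the operation is to take characters alternately from the front and the back (1st, last, 2nd, 2nd-last, ...).
"fixturec" → "fciexrtu".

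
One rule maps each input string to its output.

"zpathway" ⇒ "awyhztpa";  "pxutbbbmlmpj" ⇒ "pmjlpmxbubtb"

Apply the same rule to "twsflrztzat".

What's happening: move the last 2 characters to the front (rotate right by 2), then take characters alternately from the front and the back (1st, last, 2nd, 2nd-last, ...).
On "twsflrztzat": the first step gives "attwsflrztz", and the second then gives "aztttzwrslf".

aztttzwrslf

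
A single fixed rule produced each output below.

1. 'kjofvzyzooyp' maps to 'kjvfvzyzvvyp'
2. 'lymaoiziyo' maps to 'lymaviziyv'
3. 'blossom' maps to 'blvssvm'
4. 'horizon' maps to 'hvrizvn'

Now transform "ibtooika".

ibtvvika

The pattern: replace every "o" with "v".
Applying that to "ibtooika" gives "ibtvvika".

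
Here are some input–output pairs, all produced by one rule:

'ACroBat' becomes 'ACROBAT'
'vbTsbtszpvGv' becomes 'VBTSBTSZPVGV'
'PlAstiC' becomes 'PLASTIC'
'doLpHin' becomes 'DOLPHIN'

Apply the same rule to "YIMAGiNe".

Rule — convert every letter to uppercase.
On "YIMAGiNe" that produces "YIMAGINE".

YIMAGINE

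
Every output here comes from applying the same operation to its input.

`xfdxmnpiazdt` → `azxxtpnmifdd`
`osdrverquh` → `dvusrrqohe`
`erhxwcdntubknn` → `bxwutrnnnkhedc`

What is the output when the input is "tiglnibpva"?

avtpnliigb

The transformation: sort the characters into reverse alphabetical order, then move the last character to the front.
"tiglnibpva" → "vtpnliigba" → "avtpnliigb".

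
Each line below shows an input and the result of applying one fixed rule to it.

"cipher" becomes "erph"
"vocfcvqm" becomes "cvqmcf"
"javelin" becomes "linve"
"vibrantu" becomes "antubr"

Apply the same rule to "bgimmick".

In each case the input is transformed by: delete the first 2 characters, then move the first 2 characters to the end (rotate left by 2).
On "bgimmick": the first step gives "immick", and the second then gives "mickim".

mickim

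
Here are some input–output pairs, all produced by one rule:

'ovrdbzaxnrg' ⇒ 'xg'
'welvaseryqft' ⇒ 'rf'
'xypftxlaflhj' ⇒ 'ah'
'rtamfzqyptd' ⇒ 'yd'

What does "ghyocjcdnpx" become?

The transformation: keep one character in every 3, starting at position 2 (positions 2nd, 5th, 8th, ...), then delete the first 2 characters.
For "ghyocjcdnpx" the result is "dx".

dx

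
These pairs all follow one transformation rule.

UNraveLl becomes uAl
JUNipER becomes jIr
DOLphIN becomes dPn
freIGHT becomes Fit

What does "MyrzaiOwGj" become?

Each output is the input with this applied: keep one character in every 3, starting at position 1 (positions 1st, 4th, 7th, ...), then flip the case of every letter.
So "MyrzaiOwGj" becomes "mZoJ".

mZoJ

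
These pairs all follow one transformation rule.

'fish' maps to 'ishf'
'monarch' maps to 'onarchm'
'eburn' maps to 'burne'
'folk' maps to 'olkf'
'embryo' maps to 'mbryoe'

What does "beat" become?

What's happening: move the first character to the end.
For "beat" the result is "eatb".

eatb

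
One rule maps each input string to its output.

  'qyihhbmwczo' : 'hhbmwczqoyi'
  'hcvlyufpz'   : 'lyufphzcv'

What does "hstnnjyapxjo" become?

nnjyapxjhost

The pattern: swap the first and last characters, then move the first 3 characters to the end (rotate left by 3).
Starting from "hstnnjyapxjo": after the first operation, "ostnnjyapxjh"; after the second, "nnjyapxjhost".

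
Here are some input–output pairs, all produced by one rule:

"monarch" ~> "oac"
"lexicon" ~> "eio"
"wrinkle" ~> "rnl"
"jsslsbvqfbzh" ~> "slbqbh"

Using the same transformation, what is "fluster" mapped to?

lse

Looking at the pairs, the operation is to keep every other character starting from the second (positions 2nd, 4th, 6th, ...).
"fluster" → "lse".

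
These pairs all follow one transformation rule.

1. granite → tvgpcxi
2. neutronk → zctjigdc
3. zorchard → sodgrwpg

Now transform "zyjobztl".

aonydqoi

The rule is to shift every letter 11 places backward in the alphabet (wrapping around), then move the last character to the front.
"zyjobztl" → "onydqoia" → "aonydqoi".
(Check on "neutronk": → "ctjigdcz" → "zctjigdc" ✓)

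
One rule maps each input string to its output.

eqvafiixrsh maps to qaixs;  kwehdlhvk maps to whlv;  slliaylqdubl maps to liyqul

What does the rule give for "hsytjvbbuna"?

Each output is the input with this applied: keep every other character starting from the second (positions 2nd, 4th, 6th, ...).
So "hsytjvbbuna" becomes "stvbn".

stvbn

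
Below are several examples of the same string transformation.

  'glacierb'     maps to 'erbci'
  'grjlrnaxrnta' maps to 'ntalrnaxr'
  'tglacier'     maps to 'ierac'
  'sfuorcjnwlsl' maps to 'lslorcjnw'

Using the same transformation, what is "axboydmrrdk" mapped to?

What's happening: delete the first 3 characters, then move the last 3 characters to the front (rotate right by 3).
On "axboydmrrdk": the first step gives "oydmrrdk", and the second then gives "rdkoydmr".

rdkoydmr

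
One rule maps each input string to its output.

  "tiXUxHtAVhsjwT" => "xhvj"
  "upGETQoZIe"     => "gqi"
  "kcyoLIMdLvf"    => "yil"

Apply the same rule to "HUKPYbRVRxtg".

What's happening: keep one character in every 3, starting at position 3 (positions 3rd, 6th, 9th, ...), then convert every letter to lowercase.
"HUKPYbRVRxtg" → "KbRg" → "kbrg".
(Check on "tiXUxHtAVhsjwT": → "XHVj" → "xhvj" ✓)

kbrg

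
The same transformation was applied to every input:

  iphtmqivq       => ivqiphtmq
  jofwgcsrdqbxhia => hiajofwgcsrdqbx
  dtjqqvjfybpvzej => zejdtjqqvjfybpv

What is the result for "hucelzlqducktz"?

ktzhucelzlqduc

The rule is to move the last 3 characters to the front (rotate right by 3).
For "hucelzlqducktz" the result is "ktzhucelzlqduc".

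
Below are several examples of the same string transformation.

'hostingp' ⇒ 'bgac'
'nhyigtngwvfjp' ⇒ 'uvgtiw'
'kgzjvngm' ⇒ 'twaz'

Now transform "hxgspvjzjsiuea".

kfimfhn

Looking at the pairs, the operation is to keep every other character starting from the second (positions 2nd, 4th, 6th, ...), then shift every letter 13 places forward in the alphabet (wrapping around) — i.e. ROT13.
"hxgspvjzjsiuea" → "xsvzsua" → "kfimfhn".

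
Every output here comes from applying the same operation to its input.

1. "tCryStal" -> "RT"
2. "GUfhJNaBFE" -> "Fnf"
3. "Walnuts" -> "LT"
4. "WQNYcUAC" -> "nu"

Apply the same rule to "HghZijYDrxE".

The transformation: flip the case of every letter, then keep one character in every 3, starting at position 3 (positions 3rd, 6th, 9th, ...).
On "HghZijYDrxE": the first step gives "hGHzIJydRXe", and the second then gives "HJR".

HJR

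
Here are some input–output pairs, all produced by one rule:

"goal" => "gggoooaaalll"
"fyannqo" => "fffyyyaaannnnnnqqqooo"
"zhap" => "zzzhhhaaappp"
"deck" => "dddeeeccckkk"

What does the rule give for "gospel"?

gggooossspppeeelll

What's happening: repeat every character 3 times.
Applying that to "gospel" gives "gggooossspppeeelll".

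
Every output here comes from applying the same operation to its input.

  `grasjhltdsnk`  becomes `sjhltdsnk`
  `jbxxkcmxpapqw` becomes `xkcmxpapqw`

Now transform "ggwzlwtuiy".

The rule is to delete the first 3 characters.
"ggwzlwtuiy" → "zlwtuiy".

zlwtuiy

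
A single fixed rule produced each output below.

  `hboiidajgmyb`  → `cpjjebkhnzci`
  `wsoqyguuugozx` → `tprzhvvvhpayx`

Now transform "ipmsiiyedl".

Each output is the input with this applied: shift every letter 1 place forward in the alphabet (wrapping around), then move the first character to the end.
Applying both steps to "ipmsiiyedl": "jqntjjzfem", then "qntjjzfemj".

qntjjzfemj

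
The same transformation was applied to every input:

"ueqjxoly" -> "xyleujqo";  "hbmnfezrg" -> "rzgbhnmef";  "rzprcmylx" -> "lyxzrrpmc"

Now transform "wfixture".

terfwxiu

Rule — swap each adjacent pair of characters (1↔2, 3↔4, ...), then move the last 3 characters to the front (rotate right by 3).
Applying both steps to "wfixture": "fwxiuter", then "terfwxiu".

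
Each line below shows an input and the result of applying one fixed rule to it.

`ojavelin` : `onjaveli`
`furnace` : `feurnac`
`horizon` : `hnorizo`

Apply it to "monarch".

mhonarc

Looking at the pairs, the operation is to swap the first and last characters, then move the last character to the front.
So "monarch" becomes "mhonarc".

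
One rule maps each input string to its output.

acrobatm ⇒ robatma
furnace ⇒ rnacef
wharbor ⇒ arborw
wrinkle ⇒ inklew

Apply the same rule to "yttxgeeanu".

txgeeanuy

Rule — move the first 2 characters to the end (rotate left by 2), then delete the last character.
Starting from "yttxgeeanu": after the first operation, "txgeeanuyt"; after the second, "txgeeanuy".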